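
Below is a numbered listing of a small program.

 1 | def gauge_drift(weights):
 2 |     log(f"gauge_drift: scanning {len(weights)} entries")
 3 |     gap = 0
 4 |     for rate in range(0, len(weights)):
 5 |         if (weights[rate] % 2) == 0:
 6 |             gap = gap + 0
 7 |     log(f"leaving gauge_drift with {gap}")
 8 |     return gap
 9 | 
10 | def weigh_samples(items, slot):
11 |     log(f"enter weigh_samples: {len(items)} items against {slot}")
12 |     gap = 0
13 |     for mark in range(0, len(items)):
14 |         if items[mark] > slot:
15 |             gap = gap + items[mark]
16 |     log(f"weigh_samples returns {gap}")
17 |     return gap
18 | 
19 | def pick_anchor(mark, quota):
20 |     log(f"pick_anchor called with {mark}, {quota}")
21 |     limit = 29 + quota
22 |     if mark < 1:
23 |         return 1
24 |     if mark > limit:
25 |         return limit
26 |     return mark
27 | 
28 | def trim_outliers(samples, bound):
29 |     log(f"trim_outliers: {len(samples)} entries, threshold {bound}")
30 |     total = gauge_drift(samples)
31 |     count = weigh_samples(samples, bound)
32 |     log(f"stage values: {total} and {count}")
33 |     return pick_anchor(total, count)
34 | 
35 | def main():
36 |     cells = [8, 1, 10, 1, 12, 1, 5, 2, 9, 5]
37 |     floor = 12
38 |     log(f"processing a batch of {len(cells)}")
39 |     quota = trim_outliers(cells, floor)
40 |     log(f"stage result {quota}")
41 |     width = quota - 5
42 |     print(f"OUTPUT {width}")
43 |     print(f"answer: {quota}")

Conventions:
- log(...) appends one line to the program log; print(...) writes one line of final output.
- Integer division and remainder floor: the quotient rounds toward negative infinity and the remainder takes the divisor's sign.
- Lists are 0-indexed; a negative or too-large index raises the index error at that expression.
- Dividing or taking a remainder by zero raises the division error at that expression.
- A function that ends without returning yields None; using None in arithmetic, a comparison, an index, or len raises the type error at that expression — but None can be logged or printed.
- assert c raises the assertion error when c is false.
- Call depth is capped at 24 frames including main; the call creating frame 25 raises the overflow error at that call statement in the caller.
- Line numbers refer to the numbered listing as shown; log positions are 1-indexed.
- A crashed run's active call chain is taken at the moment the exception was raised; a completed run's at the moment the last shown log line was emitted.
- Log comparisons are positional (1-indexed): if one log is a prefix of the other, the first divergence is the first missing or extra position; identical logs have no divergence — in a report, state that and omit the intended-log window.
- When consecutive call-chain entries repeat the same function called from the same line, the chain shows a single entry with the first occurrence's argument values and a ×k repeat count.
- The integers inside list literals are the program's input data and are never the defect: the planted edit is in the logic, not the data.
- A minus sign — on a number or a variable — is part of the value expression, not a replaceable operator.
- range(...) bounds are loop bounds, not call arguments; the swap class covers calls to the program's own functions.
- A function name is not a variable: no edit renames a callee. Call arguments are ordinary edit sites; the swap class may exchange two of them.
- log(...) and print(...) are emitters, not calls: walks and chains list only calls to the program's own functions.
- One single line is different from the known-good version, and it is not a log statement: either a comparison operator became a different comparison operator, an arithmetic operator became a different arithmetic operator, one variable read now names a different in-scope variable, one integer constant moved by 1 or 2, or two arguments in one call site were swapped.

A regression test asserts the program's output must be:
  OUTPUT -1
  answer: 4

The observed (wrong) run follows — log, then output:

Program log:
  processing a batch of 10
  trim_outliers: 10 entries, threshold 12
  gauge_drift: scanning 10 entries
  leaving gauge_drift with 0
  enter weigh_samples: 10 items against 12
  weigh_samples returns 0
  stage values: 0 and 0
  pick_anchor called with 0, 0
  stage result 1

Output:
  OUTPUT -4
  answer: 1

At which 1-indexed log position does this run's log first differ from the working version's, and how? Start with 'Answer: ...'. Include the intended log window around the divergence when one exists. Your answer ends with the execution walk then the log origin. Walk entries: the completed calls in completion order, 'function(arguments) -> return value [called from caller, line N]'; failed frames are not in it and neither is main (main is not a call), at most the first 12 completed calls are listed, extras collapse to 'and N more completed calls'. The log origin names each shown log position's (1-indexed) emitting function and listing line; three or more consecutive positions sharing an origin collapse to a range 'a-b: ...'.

Answer: position 4; shown 'leaving gauge_drift with 0' vs intended 'leaving gauge_drift with 4'.
Intended log window:
  2: trim_outliers: 10 entries, threshold 12
  3: gauge_drift: scanning 10 entries
  4: leaving gauge_drift with 4
  5: enter weigh_samples: 10 items against 12
Execution walk:
  gauge_drift([8, 1, 10, 1, 12, 1, 5, 2, 9, 5]) -> 0  [called from trim_outliers, line 30]
  weigh_samples([8, 1, 10, 1, 12, 1, 5, 2, 9, 5], 12) -> 0  [called from trim_outliers, line 31]
  pick_anchor(0, 0) -> 1  [called from trim_outliers, line 33]
  trim_outliers([8, 1, 10, 1, 12, 1, 5, 2, 9, 5], 12) -> 1  [called from main, line 39]
Log origins:
  1: logged in main at line 38
  2: logged in trim_outliers at line 29
  3: logged in gauge_drift at line 2
  4: logged in gauge_drift at line 7
  5: logged in weigh_samples at line 11
  6: logged in weigh_samples at line 16
  7: logged in trim_outliers at line 32
  8: logged in pick_anchor at line 20
  9: logged in main at line 40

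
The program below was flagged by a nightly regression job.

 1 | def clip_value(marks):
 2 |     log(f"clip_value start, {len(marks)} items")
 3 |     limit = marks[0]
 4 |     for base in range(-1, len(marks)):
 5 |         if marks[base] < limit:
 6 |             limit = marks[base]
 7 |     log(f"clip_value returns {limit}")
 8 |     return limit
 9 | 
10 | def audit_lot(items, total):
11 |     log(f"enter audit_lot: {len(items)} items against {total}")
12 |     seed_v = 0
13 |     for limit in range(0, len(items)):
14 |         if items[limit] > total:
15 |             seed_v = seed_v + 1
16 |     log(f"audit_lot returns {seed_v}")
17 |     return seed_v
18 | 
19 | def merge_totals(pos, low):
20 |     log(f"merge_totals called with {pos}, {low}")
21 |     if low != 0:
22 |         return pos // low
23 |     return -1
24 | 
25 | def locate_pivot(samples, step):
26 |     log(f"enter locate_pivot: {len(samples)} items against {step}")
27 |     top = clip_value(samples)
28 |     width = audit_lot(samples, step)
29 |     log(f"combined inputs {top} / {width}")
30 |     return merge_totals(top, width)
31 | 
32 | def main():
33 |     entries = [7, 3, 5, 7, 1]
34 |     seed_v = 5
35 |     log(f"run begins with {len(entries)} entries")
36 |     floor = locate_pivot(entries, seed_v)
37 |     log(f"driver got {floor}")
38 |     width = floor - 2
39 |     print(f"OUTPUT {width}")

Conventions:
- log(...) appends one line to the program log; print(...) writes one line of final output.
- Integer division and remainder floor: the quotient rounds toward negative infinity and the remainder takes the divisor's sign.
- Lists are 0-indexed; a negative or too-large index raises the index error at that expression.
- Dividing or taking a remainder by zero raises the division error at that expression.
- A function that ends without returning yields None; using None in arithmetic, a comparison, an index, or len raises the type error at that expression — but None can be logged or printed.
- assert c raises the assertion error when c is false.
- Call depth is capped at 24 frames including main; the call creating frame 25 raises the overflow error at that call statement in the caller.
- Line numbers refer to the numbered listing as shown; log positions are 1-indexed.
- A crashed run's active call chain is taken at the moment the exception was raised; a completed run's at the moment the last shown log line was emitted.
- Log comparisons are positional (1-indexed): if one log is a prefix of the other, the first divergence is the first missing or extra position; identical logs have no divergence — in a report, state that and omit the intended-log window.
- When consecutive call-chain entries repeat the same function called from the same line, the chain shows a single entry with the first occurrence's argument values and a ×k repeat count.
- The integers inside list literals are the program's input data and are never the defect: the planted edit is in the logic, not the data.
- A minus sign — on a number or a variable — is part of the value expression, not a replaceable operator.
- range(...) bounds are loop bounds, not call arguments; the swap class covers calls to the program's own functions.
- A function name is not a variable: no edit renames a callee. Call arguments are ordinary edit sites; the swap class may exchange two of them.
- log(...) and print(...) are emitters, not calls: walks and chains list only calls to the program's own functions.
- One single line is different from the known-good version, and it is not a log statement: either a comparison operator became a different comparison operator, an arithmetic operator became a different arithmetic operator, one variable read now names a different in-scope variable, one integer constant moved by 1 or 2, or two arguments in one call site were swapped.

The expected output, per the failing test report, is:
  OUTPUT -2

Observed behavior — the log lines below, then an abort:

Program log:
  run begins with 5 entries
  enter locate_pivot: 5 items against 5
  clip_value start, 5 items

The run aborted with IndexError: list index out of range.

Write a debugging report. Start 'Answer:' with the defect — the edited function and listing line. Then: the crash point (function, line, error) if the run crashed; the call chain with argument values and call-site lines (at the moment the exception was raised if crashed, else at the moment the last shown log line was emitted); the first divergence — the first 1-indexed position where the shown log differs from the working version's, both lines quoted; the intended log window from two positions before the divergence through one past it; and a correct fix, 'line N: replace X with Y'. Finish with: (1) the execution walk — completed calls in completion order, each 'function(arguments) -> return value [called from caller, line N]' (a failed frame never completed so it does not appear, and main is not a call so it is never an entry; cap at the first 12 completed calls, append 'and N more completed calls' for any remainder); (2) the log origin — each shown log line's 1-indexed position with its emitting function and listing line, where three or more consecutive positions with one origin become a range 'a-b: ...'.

Answer: the defect is in clip_value at line 4.
Key fact: After 3 matching log lines the faulty run goes silent, while the working version continues with 'clip_value returns 1'.
Crash: clip_value, line 5, IndexError.
Call chain: main -> locate_pivot([7, 3, 5, 7, 1], 5) (called at line 36) -> clip_value([7, 3, 5, 7, 1]) (called at line 27).
First divergence: position 4 — after 3 matching lines the faulty run goes silent; intended next line 'clip_value returns 1'.
Intended log window:
  2: enter locate_pivot: 5 items against 5
  3: clip_value start, 5 items
  4: clip_value returns 1
  5: enter audit_lot: 5 items against 5
Execution walk:
  (no call completed)
Log origins:
  1: logged in main at line 35
  2: logged in locate_pivot at line 26
  3: logged in clip_value at line 2
A correct fix: line 4: replace `-1` with `1`.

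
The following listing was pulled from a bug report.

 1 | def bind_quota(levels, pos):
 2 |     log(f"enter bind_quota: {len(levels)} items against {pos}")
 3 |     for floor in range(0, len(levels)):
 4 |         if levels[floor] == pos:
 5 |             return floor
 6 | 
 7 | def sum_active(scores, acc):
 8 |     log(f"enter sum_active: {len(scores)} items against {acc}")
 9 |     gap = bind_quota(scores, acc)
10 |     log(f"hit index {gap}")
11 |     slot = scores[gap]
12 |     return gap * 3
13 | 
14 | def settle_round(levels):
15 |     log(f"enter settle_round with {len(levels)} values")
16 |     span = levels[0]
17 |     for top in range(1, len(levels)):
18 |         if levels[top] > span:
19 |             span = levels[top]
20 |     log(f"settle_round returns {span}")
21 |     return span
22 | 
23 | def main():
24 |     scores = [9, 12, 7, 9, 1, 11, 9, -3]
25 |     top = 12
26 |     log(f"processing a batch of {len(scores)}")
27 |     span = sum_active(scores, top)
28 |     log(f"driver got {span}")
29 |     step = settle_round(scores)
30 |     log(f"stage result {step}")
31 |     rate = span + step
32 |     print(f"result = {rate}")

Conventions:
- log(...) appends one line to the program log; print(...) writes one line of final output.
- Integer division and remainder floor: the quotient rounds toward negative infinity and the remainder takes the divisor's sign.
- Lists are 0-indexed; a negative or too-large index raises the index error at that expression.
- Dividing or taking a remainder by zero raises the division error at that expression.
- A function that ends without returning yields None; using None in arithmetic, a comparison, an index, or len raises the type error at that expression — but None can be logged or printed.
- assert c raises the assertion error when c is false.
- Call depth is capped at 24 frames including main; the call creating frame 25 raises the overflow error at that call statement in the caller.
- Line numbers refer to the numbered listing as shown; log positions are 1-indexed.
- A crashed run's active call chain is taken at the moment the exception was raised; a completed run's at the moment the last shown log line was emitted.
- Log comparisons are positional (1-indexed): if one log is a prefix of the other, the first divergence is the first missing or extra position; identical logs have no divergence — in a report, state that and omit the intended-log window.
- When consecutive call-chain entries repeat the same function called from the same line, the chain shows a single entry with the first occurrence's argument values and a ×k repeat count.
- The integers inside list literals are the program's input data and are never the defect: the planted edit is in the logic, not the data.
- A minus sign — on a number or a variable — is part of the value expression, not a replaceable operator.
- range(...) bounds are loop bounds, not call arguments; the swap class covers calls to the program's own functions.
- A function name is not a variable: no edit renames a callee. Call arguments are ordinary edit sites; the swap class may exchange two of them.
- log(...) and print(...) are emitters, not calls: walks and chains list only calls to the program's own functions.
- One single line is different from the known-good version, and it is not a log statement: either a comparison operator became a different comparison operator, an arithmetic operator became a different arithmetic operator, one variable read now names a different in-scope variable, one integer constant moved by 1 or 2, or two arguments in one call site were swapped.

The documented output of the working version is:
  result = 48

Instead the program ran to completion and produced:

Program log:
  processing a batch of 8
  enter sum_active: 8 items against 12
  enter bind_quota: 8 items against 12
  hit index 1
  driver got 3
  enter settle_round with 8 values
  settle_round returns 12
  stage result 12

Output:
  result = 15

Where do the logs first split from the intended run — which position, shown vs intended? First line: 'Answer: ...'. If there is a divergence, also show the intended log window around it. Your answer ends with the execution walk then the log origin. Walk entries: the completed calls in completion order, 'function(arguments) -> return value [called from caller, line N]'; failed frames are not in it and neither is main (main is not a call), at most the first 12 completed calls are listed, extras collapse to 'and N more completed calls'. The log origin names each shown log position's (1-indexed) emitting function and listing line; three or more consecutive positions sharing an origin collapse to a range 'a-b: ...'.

Answer: at position 5 the run shows 'driver got 3' where the working version logs 'driver got 36'.
Intended log window:
  3: enter bind_quota: 8 items against 12
  4: hit index 1
  5: driver got 36
  6: enter settle_round with 8 values
Execution walk:
  bind_quota([9, 12, 7, 9, 1, 11, 9, -3], 12) -> 1  [called from sum_active, line 9]
  sum_active([9, 12, 7, 9, 1, 11, 9, -3], 12) -> 3  [called from main, line 27]
  settle_round([9, 12, 7, 9, 1, 11, 9, -3]) -> 12  [called from main, line 29]
Log origin:
  1: emitted by main (line 26)
  2: emitted by sum_active (line 8)
  3: emitted by bind_quota (line 2)
  4: emitted by sum_active (line 10)
  5: emitted by main (line 28)
  6: emitted by settle_round (line 15)
  7: emitted by settle_round (line 20)
  8: emitted by main (line 30)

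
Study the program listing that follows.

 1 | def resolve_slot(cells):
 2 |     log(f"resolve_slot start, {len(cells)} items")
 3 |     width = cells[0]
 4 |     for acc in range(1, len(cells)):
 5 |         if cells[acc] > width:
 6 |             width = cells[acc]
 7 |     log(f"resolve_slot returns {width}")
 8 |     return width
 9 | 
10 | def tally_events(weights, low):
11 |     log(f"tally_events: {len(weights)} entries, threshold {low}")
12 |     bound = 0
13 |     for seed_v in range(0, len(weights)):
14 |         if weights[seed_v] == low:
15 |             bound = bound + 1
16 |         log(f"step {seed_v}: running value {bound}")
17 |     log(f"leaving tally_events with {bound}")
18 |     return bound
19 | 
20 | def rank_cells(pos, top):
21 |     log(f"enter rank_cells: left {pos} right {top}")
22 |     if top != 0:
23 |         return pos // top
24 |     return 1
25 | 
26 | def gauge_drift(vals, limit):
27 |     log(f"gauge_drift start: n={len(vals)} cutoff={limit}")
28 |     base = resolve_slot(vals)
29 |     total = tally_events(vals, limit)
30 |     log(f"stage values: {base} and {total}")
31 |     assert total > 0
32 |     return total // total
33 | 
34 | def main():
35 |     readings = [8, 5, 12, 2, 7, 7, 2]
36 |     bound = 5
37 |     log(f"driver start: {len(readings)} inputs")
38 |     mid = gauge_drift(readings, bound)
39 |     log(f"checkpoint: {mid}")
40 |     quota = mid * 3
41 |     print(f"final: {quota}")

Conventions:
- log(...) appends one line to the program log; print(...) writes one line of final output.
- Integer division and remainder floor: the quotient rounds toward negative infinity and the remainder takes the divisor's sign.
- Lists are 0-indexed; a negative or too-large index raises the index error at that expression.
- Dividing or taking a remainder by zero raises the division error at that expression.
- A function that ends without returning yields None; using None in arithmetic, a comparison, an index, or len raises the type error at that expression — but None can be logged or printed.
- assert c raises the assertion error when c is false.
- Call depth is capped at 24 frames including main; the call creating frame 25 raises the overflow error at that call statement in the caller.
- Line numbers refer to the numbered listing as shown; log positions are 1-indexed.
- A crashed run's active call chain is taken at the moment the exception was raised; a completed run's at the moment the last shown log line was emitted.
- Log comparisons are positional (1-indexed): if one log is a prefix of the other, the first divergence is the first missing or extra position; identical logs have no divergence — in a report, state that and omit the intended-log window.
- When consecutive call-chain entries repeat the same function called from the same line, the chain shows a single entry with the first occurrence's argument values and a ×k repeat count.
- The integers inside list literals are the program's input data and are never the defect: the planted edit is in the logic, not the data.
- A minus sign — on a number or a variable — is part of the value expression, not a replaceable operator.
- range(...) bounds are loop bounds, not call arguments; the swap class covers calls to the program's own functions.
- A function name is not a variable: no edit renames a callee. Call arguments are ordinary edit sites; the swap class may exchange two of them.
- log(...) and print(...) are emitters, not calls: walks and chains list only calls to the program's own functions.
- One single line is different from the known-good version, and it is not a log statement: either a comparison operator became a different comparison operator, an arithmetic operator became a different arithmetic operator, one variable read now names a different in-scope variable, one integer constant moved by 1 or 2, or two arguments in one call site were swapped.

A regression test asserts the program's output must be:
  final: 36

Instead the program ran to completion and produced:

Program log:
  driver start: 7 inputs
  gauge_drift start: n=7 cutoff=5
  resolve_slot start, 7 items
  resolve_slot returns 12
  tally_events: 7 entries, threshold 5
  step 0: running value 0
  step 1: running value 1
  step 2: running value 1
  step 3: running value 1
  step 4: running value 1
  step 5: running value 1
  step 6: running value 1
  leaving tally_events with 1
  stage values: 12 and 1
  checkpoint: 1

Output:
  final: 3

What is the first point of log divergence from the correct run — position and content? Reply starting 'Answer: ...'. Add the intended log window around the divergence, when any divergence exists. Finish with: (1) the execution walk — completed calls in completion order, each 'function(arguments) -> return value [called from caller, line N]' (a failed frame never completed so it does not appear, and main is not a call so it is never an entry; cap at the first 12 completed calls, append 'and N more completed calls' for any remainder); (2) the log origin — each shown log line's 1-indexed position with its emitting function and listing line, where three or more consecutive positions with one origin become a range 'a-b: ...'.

Answer: at position 15 the run shows 'checkpoint: 1' where the working version logs 'checkpoint: 12'.
Intended log window:
  13: leaving tally_events with 1
  14: stage values: 12 and 1
  15: checkpoint: 12
Execution walk:
  resolve_slot([8, 5, 12, 2, 7, 7, 2]) -> 12  [called from gauge_drift, line 28]
  tally_events([8, 5, 12, 2, 7, 7, 2], 5) -> 1  [called from gauge_drift, line 29]
  gauge_drift([8, 5, 12, 2, 7, 7, 2], 5) -> 1  [called from main, line 38]
Origin of each log line:
  1: emitted by main (line 37)
  2: emitted by gauge_drift (line 27)
  3: emitted by resolve_slot (line 2)
  4: emitted by resolve_slot (line 7)
  5: emitted by tally_events (line 11)
  6-12: emitted by tally_events (line 16)
  13: emitted by tally_events (line 17)
  14: emitted by gauge_drift (line 30)
  15: emitted by main (line 39)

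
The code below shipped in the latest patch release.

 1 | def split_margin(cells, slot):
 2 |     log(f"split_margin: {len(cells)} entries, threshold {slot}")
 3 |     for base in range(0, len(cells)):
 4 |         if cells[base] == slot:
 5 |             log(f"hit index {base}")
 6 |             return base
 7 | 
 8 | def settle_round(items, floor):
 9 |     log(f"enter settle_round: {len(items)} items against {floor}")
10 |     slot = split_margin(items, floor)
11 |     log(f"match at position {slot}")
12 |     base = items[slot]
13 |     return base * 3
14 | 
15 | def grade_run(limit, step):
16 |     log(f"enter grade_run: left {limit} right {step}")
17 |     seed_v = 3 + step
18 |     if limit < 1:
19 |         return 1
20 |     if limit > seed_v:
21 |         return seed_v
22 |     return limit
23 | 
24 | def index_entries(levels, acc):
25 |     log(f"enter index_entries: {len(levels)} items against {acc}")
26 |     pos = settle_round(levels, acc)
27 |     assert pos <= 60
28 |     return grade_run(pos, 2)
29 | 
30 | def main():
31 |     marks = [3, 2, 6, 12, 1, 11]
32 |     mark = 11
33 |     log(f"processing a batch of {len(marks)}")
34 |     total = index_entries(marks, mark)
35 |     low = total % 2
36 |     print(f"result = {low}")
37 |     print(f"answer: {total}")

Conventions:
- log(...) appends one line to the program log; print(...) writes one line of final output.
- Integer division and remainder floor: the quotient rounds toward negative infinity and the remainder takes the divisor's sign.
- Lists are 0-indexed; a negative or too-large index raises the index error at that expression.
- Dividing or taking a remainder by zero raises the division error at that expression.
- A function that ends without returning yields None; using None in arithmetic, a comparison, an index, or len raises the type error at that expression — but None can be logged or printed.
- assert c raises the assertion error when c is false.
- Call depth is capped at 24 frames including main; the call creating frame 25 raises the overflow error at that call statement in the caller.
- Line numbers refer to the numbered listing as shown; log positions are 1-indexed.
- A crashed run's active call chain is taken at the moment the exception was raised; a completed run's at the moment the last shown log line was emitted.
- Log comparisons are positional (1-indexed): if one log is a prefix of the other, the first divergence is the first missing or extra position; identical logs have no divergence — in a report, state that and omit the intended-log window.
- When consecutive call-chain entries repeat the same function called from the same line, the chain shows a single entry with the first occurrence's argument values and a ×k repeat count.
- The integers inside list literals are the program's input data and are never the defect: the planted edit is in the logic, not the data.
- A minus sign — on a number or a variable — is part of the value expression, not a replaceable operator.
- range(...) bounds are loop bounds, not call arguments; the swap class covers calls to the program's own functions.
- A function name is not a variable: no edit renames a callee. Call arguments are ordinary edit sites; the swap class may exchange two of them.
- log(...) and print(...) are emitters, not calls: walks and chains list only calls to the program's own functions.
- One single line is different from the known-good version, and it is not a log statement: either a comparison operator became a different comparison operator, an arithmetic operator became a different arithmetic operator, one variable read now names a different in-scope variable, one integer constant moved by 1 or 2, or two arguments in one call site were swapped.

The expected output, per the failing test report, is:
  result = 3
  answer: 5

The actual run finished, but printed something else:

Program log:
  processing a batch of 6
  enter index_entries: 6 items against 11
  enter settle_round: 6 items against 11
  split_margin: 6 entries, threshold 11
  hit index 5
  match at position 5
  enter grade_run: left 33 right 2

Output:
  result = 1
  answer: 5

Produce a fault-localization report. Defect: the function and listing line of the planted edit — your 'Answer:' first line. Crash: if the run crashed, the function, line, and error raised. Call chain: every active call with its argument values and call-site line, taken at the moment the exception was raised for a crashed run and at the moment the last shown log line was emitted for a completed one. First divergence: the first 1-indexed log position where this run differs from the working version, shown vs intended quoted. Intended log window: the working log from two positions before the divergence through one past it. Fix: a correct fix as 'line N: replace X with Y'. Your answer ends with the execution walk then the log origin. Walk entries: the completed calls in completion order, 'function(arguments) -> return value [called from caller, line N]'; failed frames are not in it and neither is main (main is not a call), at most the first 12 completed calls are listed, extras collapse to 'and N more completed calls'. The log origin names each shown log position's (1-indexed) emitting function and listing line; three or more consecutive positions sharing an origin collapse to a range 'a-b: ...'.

Answer: the defect is in main at line 35.
Key fact: The logs agree in full; only the final output differs.
Call chain: main -> index_entries([3, 2, 6, 12, 1, 11], 11) (called at line 34) -> grade_run(33, 2) (called at line 28).
First divergence: none; the two logs match at every position.
Execution walk:
  split_margin([3, 2, 6, 12, 1, 11], 11) -> 5  [called from settle_round, line 10]
  settle_round([3, 2, 6, 12, 1, 11], 11) -> 33  [called from index_entries, line 26]
  grade_run(33, 2) -> 5  [called from index_entries, line 28]
  index_entries([3, 2, 6, 12, 1, 11], 11) -> 5  [called from main, line 34]
Log origins:
  1 — main, line 33
  2 — index_entries, line 25
  3 — settle_round, line 9
  4 — split_margin, line 2
  5 — split_margin, line 5
  6 — settle_round, line 11
  7 — grade_run, line 16
A correct fix: line 35: replace `%` with `-`.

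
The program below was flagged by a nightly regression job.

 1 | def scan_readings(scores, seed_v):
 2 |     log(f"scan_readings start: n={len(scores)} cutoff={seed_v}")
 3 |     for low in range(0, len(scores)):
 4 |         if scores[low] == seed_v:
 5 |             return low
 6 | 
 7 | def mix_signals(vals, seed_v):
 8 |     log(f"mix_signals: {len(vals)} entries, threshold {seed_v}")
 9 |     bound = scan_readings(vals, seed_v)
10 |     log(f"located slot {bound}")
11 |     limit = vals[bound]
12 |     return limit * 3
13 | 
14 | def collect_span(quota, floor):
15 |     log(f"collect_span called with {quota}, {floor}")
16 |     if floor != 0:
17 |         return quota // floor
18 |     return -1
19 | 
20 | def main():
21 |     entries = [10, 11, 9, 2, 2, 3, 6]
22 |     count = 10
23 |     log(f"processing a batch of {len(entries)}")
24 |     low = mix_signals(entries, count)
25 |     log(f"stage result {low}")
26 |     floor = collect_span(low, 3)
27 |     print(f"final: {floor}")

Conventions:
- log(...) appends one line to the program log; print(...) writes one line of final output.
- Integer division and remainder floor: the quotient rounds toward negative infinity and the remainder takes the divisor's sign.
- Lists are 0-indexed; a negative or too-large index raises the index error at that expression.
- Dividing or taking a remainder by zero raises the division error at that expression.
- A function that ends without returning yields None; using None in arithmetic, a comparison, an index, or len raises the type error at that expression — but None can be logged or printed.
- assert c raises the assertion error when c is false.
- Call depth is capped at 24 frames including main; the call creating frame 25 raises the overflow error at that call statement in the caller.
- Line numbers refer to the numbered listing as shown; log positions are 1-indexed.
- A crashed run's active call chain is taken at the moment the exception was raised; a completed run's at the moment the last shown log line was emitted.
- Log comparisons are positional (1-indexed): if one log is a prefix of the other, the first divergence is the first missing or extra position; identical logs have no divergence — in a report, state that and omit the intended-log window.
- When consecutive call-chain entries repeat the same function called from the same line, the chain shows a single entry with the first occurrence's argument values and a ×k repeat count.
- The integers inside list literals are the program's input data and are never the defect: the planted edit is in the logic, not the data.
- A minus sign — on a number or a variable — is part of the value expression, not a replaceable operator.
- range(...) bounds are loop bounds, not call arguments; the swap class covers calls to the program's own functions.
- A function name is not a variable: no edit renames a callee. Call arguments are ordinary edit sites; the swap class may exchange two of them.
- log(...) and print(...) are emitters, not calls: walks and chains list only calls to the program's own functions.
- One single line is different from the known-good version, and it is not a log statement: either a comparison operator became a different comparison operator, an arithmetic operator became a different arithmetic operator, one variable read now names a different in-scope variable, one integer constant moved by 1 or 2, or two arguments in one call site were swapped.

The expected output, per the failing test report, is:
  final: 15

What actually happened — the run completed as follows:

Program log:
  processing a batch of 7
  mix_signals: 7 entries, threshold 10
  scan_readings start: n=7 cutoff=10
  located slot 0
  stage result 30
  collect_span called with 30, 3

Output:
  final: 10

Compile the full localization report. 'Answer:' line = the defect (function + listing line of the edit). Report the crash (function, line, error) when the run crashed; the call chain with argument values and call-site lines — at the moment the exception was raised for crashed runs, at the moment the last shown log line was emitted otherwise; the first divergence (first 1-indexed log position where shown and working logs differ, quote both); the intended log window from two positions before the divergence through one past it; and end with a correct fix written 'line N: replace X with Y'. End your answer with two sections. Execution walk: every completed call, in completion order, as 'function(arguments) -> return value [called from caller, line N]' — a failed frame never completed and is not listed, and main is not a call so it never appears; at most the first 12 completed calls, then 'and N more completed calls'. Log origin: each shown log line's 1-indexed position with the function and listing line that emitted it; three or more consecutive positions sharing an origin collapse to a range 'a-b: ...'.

Answer: the defect is in main at line 26.
Key observation: At log position 6 the runs split — shown 'collect_span called with 30, 3', but the working version logs 'collect_span called with 30, 2'.
Call chain: main -> collect_span(30, 3) (called at line 26).
First divergence: position 6 — the shown line 'collect_span called with 30, 3' should read 'collect_span called with 30, 2'.
Intended log window:
  4: located slot 0
  5: stage result 30
  6: collect_span called with 30, 2
Execution walk:
  scan_readings([10, 11, 9, 2, 2, 3, 6], 10) -> 0  [called from mix_signals, line 9]
  mix_signals([10, 11, 9, 2, 2, 3, 6], 10) -> 30  [called from main, line 24]
  collect_span(30, 3) -> 10  [called from main, line 26]
Log origins:
  1: from main, line 23
  2: from mix_signals, line 8
  3: from scan_readings, line 2
  4: from mix_signals, line 10
  5: from main, line 25
  6: from collect_span, line 15
A correct fix: line 26: replace `3` with `2`.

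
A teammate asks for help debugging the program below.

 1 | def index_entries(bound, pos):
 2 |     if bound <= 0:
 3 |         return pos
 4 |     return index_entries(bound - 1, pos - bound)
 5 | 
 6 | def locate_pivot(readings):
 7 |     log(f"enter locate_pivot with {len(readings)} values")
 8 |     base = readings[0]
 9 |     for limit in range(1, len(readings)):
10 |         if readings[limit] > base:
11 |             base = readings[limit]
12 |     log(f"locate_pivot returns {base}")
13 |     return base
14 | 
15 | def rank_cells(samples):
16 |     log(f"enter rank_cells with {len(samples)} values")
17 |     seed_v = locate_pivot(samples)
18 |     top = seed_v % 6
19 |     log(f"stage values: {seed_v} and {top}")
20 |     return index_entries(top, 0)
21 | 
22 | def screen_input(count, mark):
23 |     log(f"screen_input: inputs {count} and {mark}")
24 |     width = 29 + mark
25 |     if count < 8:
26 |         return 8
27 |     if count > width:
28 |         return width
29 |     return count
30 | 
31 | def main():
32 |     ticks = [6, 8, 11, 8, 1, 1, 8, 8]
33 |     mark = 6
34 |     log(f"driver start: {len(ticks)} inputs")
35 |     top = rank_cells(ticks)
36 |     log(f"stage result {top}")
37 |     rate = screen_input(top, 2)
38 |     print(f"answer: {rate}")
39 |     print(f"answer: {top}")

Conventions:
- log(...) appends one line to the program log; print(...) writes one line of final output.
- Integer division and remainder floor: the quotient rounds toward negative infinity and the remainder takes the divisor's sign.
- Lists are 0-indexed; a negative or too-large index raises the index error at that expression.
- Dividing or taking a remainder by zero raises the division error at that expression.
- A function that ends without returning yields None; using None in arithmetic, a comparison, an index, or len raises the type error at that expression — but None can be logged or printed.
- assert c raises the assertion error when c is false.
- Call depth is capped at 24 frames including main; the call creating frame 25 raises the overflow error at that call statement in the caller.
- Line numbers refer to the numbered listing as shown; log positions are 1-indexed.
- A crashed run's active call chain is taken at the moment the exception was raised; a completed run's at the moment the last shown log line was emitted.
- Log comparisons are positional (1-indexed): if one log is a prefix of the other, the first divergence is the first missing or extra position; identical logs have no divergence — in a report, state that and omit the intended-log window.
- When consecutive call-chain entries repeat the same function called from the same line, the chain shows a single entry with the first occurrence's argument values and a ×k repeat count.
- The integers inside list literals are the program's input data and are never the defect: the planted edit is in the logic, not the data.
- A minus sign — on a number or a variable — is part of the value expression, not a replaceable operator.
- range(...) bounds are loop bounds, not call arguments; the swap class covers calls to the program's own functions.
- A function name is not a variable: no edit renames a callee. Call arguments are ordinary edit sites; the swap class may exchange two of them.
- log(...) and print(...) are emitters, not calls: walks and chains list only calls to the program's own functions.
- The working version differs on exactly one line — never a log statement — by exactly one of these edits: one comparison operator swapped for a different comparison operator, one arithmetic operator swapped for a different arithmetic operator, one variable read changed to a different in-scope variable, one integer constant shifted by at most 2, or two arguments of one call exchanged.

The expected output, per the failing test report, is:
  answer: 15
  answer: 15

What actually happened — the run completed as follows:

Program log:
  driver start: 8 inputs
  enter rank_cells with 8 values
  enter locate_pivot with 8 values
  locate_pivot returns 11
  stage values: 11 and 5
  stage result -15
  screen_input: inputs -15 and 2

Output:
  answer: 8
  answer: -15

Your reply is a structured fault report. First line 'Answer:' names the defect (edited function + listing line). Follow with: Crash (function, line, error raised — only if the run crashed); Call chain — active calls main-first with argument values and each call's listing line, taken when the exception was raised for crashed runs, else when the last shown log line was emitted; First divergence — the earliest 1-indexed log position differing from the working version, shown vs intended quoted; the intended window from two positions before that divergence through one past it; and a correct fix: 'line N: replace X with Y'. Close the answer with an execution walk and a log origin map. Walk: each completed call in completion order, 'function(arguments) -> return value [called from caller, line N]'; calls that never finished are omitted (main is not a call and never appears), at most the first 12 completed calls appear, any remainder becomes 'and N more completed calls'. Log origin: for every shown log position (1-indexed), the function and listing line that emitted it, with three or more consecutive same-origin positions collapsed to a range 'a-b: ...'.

Answer: the defect is in index_entries at line 4.
Core observation: At log position 6 the runs split — shown 'stage result -15', but the working version logs 'stage result 15'.
Call chain: main -> screen_input(-15, 2) (called at line 37).
First divergence: at position 6 the run shows 'stage result -15' where the working version logs 'stage result 15'.
Intended log window:
  4: locate_pivot returns 11
  5: stage values: 11 and 5
  6: stage result 15
  7: screen_input: inputs 15 and 2
Execution walk:
  locate_pivot([6, 8, 11, 8, 1, 1, 8, 8]) -> 11  [called from rank_cells, line 17]
  index_entries(0, -15) -> -15  [called from index_entries, line 4]
  index_entries(1, -14) -> -15  [called from index_entries, line 4]
  index_entries(2, -12) -> -15  [called from index_entries, line 4]
  index_entries(3, -9) -> -15  [called from index_entries, line 4]
  index_entries(4, -5) -> -15  [called from index_entries, line 4]
  index_entries(5, 0) -> -15  [called from rank_cells, line 20]
  rank_cells([6, 8, 11, 8, 1, 1, 8, 8]) -> -15  [called from main, line 35]
  screen_input(-15, 2) -> 8  [called from main, line 37]
Origin of each log line:
  1: emitted by main (line 34)
  2: emitted by rank_cells (line 16)
  3: emitted by locate_pivot (line 7)
  4: emitted by locate_pivot (line 12)
  5: emitted by rank_cells (line 19)
  6: emitted by main (line 36)
  7: emitted by screen_input (line 23)
A correct fix: line 4: replace `pos - bound` with `pos + bound`.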